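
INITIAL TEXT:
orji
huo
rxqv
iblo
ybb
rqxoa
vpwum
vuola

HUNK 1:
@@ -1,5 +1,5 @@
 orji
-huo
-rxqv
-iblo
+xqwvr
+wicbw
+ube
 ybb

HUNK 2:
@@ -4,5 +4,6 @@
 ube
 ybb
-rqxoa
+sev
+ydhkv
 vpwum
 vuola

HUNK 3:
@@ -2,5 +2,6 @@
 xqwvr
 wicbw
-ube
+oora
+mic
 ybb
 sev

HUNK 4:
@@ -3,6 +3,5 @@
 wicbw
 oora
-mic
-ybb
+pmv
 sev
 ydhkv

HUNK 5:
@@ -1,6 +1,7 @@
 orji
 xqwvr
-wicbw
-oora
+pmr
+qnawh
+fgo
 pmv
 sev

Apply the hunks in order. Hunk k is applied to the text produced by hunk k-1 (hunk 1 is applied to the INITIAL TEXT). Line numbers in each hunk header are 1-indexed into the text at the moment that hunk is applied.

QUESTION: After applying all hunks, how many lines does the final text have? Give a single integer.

Hunk 1: at line 1 remove [huo,rxqv,iblo] add [xqwvr,wicbw,ube] -> 8 lines: orji xqwvr wicbw ube ybb rqxoa vpwum vuola
Hunk 2: at line 4 remove [rqxoa] add [sev,ydhkv] -> 9 lines: orji xqwvr wicbw ube ybb sev ydhkv vpwum vuola
Hunk 3: at line 2 remove [ube] add [oora,mic] -> 10 lines: orji xqwvr wicbw oora mic ybb sev ydhkv vpwum vuola
Hunk 4: at line 3 remove [mic,ybb] add [pmv] -> 9 lines: orji xqwvr wicbw oora pmv sev ydhkv vpwum vuola
Hunk 5: at line 1 remove [wicbw,oora] add [pmr,qnawh,fgo] -> 10 lines: orji xqwvr pmr qnawh fgo pmv sev ydhkv vpwum vuola
Final line count: 10

Answer: 10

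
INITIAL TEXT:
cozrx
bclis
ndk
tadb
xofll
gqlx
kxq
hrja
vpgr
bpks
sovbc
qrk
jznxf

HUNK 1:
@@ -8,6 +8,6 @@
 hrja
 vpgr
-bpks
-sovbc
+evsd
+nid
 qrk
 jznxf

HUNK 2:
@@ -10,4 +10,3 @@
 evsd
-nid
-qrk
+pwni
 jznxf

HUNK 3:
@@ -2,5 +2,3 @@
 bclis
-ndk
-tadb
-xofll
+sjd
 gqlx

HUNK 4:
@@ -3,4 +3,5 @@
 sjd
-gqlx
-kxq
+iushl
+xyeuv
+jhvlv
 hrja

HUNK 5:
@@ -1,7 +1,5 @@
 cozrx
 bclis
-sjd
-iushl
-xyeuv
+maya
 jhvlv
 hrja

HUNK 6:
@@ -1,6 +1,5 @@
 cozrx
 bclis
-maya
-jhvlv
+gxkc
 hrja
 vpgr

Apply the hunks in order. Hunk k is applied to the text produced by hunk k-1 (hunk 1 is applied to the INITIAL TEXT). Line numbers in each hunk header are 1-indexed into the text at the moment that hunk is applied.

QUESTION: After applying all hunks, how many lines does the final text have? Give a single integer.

Hunk 1: at line 8 remove [bpks,sovbc] add [evsd,nid] -> 13 lines: cozrx bclis ndk tadb xofll gqlx kxq hrja vpgr evsd nid qrk jznxf
Hunk 2: at line 10 remove [nid,qrk] add [pwni] -> 12 lines: cozrx bclis ndk tadb xofll gqlx kxq hrja vpgr evsd pwni jznxf
Hunk 3: at line 2 remove [ndk,tadb,xofll] add [sjd] -> 10 lines: cozrx bclis sjd gqlx kxq hrja vpgr evsd pwni jznxf
Hunk 4: at line 3 remove [gqlx,kxq] add [iushl,xyeuv,jhvlv] -> 11 lines: cozrx bclis sjd iushl xyeuv jhvlv hrja vpgr evsd pwni jznxf
Hunk 5: at line 1 remove [sjd,iushl,xyeuv] add [maya] -> 9 lines: cozrx bclis maya jhvlv hrja vpgr evsd pwni jznxf
Hunk 6: at line 1 remove [maya,jhvlv] add [gxkc] -> 8 lines: cozrx bclis gxkc hrja vpgr evsd pwni jznxf
Final line count: 8

Answer: 8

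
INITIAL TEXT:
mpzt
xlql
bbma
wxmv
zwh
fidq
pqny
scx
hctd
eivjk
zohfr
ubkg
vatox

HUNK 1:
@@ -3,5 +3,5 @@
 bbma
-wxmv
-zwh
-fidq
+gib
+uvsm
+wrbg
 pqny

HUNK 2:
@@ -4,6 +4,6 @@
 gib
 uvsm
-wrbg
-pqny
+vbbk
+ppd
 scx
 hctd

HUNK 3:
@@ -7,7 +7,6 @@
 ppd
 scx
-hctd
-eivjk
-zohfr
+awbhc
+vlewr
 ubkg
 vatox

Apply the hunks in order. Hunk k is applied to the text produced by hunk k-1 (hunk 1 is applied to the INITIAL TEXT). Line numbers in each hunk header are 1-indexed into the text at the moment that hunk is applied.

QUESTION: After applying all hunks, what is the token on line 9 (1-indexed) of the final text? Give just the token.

Hunk 1: at line 3 remove [wxmv,zwh,fidq] add [gib,uvsm,wrbg] -> 13 lines: mpzt xlql bbma gib uvsm wrbg pqny scx hctd eivjk zohfr ubkg vatox
Hunk 2: at line 4 remove [wrbg,pqny] add [vbbk,ppd] -> 13 lines: mpzt xlql bbma gib uvsm vbbk ppd scx hctd eivjk zohfr ubkg vatox
Hunk 3: at line 7 remove [hctd,eivjk,zohfr] add [awbhc,vlewr] -> 12 lines: mpzt xlql bbma gib uvsm vbbk ppd scx awbhc vlewr ubkg vatox
Final line 9: awbhc

Answer: awbhc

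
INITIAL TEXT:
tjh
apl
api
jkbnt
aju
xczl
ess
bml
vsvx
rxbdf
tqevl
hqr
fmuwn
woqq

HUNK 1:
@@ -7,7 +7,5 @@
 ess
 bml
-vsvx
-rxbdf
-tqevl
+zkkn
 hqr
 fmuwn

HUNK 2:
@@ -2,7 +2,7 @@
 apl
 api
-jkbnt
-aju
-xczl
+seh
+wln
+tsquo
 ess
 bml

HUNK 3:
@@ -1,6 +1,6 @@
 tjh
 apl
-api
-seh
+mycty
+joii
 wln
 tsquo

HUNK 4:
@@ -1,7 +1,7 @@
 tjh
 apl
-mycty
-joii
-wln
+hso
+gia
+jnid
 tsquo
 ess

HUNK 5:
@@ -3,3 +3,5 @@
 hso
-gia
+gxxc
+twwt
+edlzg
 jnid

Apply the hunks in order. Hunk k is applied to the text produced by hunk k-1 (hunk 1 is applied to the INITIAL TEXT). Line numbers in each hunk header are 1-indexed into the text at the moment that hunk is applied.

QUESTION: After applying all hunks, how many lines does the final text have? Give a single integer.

Hunk 1: at line 7 remove [vsvx,rxbdf,tqevl] add [zkkn] -> 12 lines: tjh apl api jkbnt aju xczl ess bml zkkn hqr fmuwn woqq
Hunk 2: at line 2 remove [jkbnt,aju,xczl] add [seh,wln,tsquo] -> 12 lines: tjh apl api seh wln tsquo ess bml zkkn hqr fmuwn woqq
Hunk 3: at line 1 remove [api,seh] add [mycty,joii] -> 12 lines: tjh apl mycty joii wln tsquo ess bml zkkn hqr fmuwn woqq
Hunk 4: at line 1 remove [mycty,joii,wln] add [hso,gia,jnid] -> 12 lines: tjh apl hso gia jnid tsquo ess bml zkkn hqr fmuwn woqq
Hunk 5: at line 3 remove [gia] add [gxxc,twwt,edlzg] -> 14 lines: tjh apl hso gxxc twwt edlzg jnid tsquo ess bml zkkn hqr fmuwn woqq
Final line count: 14

Answer: 14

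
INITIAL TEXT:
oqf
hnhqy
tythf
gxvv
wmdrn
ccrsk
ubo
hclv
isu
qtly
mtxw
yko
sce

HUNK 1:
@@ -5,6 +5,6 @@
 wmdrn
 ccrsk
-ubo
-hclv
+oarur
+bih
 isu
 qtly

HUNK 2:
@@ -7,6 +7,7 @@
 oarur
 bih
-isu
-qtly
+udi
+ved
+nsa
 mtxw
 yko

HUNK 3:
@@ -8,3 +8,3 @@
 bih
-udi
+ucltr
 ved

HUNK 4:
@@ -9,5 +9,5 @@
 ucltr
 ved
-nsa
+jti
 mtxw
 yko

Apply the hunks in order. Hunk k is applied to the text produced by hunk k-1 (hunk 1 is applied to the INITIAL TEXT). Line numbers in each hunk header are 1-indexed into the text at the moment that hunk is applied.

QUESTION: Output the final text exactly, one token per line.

Hunk 1: at line 5 remove [ubo,hclv] add [oarur,bih] -> 13 lines: oqf hnhqy tythf gxvv wmdrn ccrsk oarur bih isu qtly mtxw yko sce
Hunk 2: at line 7 remove [isu,qtly] add [udi,ved,nsa] -> 14 lines: oqf hnhqy tythf gxvv wmdrn ccrsk oarur bih udi ved nsa mtxw yko sce
Hunk 3: at line 8 remove [udi] add [ucltr] -> 14 lines: oqf hnhqy tythf gxvv wmdrn ccrsk oarur bih ucltr ved nsa mtxw yko sce
Hunk 4: at line 9 remove [nsa] add [jti] -> 14 lines: oqf hnhqy tythf gxvv wmdrn ccrsk oarur bih ucltr ved jti mtxw yko sce

Answer: oqf
hnhqy
tythf
gxvv
wmdrn
ccrsk
oarur
bih
ucltr
ved
jti
mtxw
yko
sce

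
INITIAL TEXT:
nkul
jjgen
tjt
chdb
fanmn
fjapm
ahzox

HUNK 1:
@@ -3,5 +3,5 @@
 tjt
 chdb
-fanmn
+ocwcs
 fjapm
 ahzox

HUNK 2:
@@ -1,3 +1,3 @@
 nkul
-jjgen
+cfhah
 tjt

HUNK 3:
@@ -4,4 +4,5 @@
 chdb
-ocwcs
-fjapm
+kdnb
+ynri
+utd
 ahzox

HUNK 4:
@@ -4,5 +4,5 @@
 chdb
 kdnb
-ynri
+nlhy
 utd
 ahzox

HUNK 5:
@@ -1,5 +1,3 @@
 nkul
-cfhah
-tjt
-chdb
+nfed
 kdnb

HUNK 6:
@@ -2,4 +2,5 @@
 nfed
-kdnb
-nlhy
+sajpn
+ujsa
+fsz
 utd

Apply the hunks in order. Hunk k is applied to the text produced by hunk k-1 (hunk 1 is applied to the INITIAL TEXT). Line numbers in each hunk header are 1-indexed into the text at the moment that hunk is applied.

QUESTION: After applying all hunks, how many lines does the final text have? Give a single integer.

Answer: 7

Derivation:
Hunk 1: at line 3 remove [fanmn] add [ocwcs] -> 7 lines: nkul jjgen tjt chdb ocwcs fjapm ahzox
Hunk 2: at line 1 remove [jjgen] add [cfhah] -> 7 lines: nkul cfhah tjt chdb ocwcs fjapm ahzox
Hunk 3: at line 4 remove [ocwcs,fjapm] add [kdnb,ynri,utd] -> 8 lines: nkul cfhah tjt chdb kdnb ynri utd ahzox
Hunk 4: at line 4 remove [ynri] add [nlhy] -> 8 lines: nkul cfhah tjt chdb kdnb nlhy utd ahzox
Hunk 5: at line 1 remove [cfhah,tjt,chdb] add [nfed] -> 6 lines: nkul nfed kdnb nlhy utd ahzox
Hunk 6: at line 2 remove [kdnb,nlhy] add [sajpn,ujsa,fsz] -> 7 lines: nkul nfed sajpn ujsa fsz utd ahzox
Final line count: 7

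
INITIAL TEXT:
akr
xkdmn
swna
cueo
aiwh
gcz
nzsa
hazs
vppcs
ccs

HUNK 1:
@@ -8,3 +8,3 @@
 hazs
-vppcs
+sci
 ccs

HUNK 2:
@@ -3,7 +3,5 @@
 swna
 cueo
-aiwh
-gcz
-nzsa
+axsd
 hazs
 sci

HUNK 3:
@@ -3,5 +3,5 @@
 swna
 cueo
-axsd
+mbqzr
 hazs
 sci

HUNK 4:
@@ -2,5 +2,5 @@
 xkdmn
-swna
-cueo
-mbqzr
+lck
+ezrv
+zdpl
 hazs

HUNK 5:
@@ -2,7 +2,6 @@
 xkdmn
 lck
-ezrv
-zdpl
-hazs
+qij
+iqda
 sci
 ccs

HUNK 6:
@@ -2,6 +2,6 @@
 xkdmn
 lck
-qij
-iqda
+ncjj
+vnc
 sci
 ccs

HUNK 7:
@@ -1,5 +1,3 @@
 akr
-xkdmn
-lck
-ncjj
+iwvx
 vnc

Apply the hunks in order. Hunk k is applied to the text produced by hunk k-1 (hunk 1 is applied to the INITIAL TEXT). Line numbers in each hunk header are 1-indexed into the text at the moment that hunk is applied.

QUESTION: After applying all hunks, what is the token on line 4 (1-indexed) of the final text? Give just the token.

Hunk 1: at line 8 remove [vppcs] add [sci] -> 10 lines: akr xkdmn swna cueo aiwh gcz nzsa hazs sci ccs
Hunk 2: at line 3 remove [aiwh,gcz,nzsa] add [axsd] -> 8 lines: akr xkdmn swna cueo axsd hazs sci ccs
Hunk 3: at line 3 remove [axsd] add [mbqzr] -> 8 lines: akr xkdmn swna cueo mbqzr hazs sci ccs
Hunk 4: at line 2 remove [swna,cueo,mbqzr] add [lck,ezrv,zdpl] -> 8 lines: akr xkdmn lck ezrv zdpl hazs sci ccs
Hunk 5: at line 2 remove [ezrv,zdpl,hazs] add [qij,iqda] -> 7 lines: akr xkdmn lck qij iqda sci ccs
Hunk 6: at line 2 remove [qij,iqda] add [ncjj,vnc] -> 7 lines: akr xkdmn lck ncjj vnc sci ccs
Hunk 7: at line 1 remove [xkdmn,lck,ncjj] add [iwvx] -> 5 lines: akr iwvx vnc sci ccs
Final line 4: sci

Answer: sci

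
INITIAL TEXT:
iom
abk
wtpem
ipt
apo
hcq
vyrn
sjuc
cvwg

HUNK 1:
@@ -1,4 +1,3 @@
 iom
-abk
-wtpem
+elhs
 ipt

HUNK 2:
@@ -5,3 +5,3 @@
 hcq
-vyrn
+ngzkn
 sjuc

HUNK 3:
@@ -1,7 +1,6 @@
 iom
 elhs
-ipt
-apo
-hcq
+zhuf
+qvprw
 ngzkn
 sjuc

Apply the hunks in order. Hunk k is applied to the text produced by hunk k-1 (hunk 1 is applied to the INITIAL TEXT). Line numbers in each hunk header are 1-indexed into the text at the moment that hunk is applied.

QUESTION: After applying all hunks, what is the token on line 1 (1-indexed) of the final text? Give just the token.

Answer: iom

Derivation:
Hunk 1: at line 1 remove [abk,wtpem] add [elhs] -> 8 lines: iom elhs ipt apo hcq vyrn sjuc cvwg
Hunk 2: at line 5 remove [vyrn] add [ngzkn] -> 8 lines: iom elhs ipt apo hcq ngzkn sjuc cvwg
Hunk 3: at line 1 remove [ipt,apo,hcq] add [zhuf,qvprw] -> 7 lines: iom elhs zhuf qvprw ngzkn sjuc cvwg
Final line 1: iom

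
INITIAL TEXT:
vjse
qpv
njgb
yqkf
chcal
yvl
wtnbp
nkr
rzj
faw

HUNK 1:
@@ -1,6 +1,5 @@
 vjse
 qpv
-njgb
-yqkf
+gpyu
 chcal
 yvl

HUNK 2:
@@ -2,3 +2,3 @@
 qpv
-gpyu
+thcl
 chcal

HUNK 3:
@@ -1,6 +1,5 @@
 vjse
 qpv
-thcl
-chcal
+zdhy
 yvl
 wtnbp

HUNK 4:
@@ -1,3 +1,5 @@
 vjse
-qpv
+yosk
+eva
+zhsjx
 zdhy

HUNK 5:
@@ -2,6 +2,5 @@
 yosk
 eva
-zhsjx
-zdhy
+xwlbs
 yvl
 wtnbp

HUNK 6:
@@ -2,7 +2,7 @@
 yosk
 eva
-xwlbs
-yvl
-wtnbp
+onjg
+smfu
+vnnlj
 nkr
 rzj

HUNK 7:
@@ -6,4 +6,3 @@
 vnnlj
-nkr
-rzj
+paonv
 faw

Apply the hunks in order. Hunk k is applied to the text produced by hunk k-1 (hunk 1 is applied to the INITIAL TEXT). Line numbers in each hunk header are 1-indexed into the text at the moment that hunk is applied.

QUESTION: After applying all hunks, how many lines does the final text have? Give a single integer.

Hunk 1: at line 1 remove [njgb,yqkf] add [gpyu] -> 9 lines: vjse qpv gpyu chcal yvl wtnbp nkr rzj faw
Hunk 2: at line 2 remove [gpyu] add [thcl] -> 9 lines: vjse qpv thcl chcal yvl wtnbp nkr rzj faw
Hunk 3: at line 1 remove [thcl,chcal] add [zdhy] -> 8 lines: vjse qpv zdhy yvl wtnbp nkr rzj faw
Hunk 4: at line 1 remove [qpv] add [yosk,eva,zhsjx] -> 10 lines: vjse yosk eva zhsjx zdhy yvl wtnbp nkr rzj faw
Hunk 5: at line 2 remove [zhsjx,zdhy] add [xwlbs] -> 9 lines: vjse yosk eva xwlbs yvl wtnbp nkr rzj faw
Hunk 6: at line 2 remove [xwlbs,yvl,wtnbp] add [onjg,smfu,vnnlj] -> 9 lines: vjse yosk eva onjg smfu vnnlj nkr rzj faw
Hunk 7: at line 6 remove [nkr,rzj] add [paonv] -> 8 lines: vjse yosk eva onjg smfu vnnlj paonv faw
Final line count: 8

Answer: 8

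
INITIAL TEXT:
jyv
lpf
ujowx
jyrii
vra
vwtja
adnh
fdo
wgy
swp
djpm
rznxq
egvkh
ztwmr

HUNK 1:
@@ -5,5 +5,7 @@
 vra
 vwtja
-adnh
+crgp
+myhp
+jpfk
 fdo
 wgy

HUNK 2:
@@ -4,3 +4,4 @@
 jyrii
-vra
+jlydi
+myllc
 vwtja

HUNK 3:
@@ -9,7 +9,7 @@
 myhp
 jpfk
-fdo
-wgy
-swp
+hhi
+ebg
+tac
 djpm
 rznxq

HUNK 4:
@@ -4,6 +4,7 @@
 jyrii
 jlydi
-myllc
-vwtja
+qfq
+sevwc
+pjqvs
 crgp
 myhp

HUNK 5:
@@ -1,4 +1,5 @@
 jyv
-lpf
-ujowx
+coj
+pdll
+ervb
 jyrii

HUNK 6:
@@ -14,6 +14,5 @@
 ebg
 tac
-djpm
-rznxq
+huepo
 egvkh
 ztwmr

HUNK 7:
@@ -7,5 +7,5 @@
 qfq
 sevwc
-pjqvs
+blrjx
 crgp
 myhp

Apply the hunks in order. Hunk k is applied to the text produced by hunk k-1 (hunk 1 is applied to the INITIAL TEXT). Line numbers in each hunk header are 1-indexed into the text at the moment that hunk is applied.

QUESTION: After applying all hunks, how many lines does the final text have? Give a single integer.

Hunk 1: at line 5 remove [adnh] add [crgp,myhp,jpfk] -> 16 lines: jyv lpf ujowx jyrii vra vwtja crgp myhp jpfk fdo wgy swp djpm rznxq egvkh ztwmr
Hunk 2: at line 4 remove [vra] add [jlydi,myllc] -> 17 lines: jyv lpf ujowx jyrii jlydi myllc vwtja crgp myhp jpfk fdo wgy swp djpm rznxq egvkh ztwmr
Hunk 3: at line 9 remove [fdo,wgy,swp] add [hhi,ebg,tac] -> 17 lines: jyv lpf ujowx jyrii jlydi myllc vwtja crgp myhp jpfk hhi ebg tac djpm rznxq egvkh ztwmr
Hunk 4: at line 4 remove [myllc,vwtja] add [qfq,sevwc,pjqvs] -> 18 lines: jyv lpf ujowx jyrii jlydi qfq sevwc pjqvs crgp myhp jpfk hhi ebg tac djpm rznxq egvkh ztwmr
Hunk 5: at line 1 remove [lpf,ujowx] add [coj,pdll,ervb] -> 19 lines: jyv coj pdll ervb jyrii jlydi qfq sevwc pjqvs crgp myhp jpfk hhi ebg tac djpm rznxq egvkh ztwmr
Hunk 6: at line 14 remove [djpm,rznxq] add [huepo] -> 18 lines: jyv coj pdll ervb jyrii jlydi qfq sevwc pjqvs crgp myhp jpfk hhi ebg tac huepo egvkh ztwmr
Hunk 7: at line 7 remove [pjqvs] add [blrjx] -> 18 lines: jyv coj pdll ervb jyrii jlydi qfq sevwc blrjx crgp myhp jpfk hhi ebg tac huepo egvkh ztwmr
Final line count: 18

Answer: 18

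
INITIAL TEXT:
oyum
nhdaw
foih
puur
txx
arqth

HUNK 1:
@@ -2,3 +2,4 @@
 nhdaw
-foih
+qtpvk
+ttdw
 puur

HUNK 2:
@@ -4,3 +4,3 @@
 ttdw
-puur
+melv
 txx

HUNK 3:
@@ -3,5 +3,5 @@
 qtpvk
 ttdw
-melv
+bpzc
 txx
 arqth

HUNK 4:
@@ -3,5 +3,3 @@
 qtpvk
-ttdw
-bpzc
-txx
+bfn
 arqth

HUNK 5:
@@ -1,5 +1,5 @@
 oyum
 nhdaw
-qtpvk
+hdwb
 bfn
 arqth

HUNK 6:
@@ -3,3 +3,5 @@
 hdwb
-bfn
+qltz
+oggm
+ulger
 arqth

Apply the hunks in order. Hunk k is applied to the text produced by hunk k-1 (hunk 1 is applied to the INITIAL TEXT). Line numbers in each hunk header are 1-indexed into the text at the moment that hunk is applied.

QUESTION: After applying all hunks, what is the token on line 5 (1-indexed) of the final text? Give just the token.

Hunk 1: at line 2 remove [foih] add [qtpvk,ttdw] -> 7 lines: oyum nhdaw qtpvk ttdw puur txx arqth
Hunk 2: at line 4 remove [puur] add [melv] -> 7 lines: oyum nhdaw qtpvk ttdw melv txx arqth
Hunk 3: at line 3 remove [melv] add [bpzc] -> 7 lines: oyum nhdaw qtpvk ttdw bpzc txx arqth
Hunk 4: at line 3 remove [ttdw,bpzc,txx] add [bfn] -> 5 lines: oyum nhdaw qtpvk bfn arqth
Hunk 5: at line 1 remove [qtpvk] add [hdwb] -> 5 lines: oyum nhdaw hdwb bfn arqth
Hunk 6: at line 3 remove [bfn] add [qltz,oggm,ulger] -> 7 lines: oyum nhdaw hdwb qltz oggm ulger arqth
Final line 5: oggm

Answer: oggm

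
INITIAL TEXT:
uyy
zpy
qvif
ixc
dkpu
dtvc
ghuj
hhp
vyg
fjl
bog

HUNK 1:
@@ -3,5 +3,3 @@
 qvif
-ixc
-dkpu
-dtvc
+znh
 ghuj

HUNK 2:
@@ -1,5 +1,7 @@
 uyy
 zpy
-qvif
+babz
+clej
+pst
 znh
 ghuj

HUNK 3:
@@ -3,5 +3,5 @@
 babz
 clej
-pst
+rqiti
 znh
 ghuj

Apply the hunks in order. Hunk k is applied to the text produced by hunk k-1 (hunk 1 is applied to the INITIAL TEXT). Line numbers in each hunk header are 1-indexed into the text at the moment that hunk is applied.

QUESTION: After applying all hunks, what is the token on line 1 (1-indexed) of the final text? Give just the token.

Answer: uyy

Derivation:
Hunk 1: at line 3 remove [ixc,dkpu,dtvc] add [znh] -> 9 lines: uyy zpy qvif znh ghuj hhp vyg fjl bog
Hunk 2: at line 1 remove [qvif] add [babz,clej,pst] -> 11 lines: uyy zpy babz clej pst znh ghuj hhp vyg fjl bog
Hunk 3: at line 3 remove [pst] add [rqiti] -> 11 lines: uyy zpy babz clej rqiti znh ghuj hhp vyg fjl bog
Final line 1: uyy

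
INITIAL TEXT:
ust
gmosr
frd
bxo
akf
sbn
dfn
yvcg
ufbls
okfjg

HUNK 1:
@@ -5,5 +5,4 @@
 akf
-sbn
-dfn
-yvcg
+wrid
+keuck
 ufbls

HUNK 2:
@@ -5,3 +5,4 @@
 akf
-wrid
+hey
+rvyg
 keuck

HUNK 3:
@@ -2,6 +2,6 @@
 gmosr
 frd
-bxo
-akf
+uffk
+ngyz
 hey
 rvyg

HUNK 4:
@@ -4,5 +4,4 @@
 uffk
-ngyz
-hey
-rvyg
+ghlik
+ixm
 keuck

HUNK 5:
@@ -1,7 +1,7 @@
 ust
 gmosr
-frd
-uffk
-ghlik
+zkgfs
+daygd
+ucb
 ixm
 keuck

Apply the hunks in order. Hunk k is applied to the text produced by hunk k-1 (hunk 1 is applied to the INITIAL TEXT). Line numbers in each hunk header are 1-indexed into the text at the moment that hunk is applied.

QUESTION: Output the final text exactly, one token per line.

Answer: ust
gmosr
zkgfs
daygd
ucb
ixm
keuck
ufbls
okfjg

Derivation:
Hunk 1: at line 5 remove [sbn,dfn,yvcg] add [wrid,keuck] -> 9 lines: ust gmosr frd bxo akf wrid keuck ufbls okfjg
Hunk 2: at line 5 remove [wrid] add [hey,rvyg] -> 10 lines: ust gmosr frd bxo akf hey rvyg keuck ufbls okfjg
Hunk 3: at line 2 remove [bxo,akf] add [uffk,ngyz] -> 10 lines: ust gmosr frd uffk ngyz hey rvyg keuck ufbls okfjg
Hunk 4: at line 4 remove [ngyz,hey,rvyg] add [ghlik,ixm] -> 9 lines: ust gmosr frd uffk ghlik ixm keuck ufbls okfjg
Hunk 5: at line 1 remove [frd,uffk,ghlik] add [zkgfs,daygd,ucb] -> 9 lines: ust gmosr zkgfs daygd ucb ixm keuck ufbls okfjg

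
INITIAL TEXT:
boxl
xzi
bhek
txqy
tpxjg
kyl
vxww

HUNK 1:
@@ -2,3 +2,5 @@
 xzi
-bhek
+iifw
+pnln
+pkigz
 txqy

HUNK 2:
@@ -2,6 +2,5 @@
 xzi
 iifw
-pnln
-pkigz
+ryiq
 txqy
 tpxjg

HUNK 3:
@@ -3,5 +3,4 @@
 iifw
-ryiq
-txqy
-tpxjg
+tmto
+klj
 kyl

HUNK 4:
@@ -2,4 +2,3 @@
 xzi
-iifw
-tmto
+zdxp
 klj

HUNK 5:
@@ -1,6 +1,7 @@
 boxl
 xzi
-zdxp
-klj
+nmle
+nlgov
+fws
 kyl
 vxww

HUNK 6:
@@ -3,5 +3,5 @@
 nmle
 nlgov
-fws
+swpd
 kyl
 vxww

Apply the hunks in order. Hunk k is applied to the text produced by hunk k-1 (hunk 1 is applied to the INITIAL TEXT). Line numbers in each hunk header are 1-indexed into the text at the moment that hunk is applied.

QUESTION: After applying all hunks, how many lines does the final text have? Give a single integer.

Answer: 7

Derivation:
Hunk 1: at line 2 remove [bhek] add [iifw,pnln,pkigz] -> 9 lines: boxl xzi iifw pnln pkigz txqy tpxjg kyl vxww
Hunk 2: at line 2 remove [pnln,pkigz] add [ryiq] -> 8 lines: boxl xzi iifw ryiq txqy tpxjg kyl vxww
Hunk 3: at line 3 remove [ryiq,txqy,tpxjg] add [tmto,klj] -> 7 lines: boxl xzi iifw tmto klj kyl vxww
Hunk 4: at line 2 remove [iifw,tmto] add [zdxp] -> 6 lines: boxl xzi zdxp klj kyl vxww
Hunk 5: at line 1 remove [zdxp,klj] add [nmle,nlgov,fws] -> 7 lines: boxl xzi nmle nlgov fws kyl vxww
Hunk 6: at line 3 remove [fws] add [swpd] -> 7 lines: boxl xzi nmle nlgov swpd kyl vxww
Final line count: 7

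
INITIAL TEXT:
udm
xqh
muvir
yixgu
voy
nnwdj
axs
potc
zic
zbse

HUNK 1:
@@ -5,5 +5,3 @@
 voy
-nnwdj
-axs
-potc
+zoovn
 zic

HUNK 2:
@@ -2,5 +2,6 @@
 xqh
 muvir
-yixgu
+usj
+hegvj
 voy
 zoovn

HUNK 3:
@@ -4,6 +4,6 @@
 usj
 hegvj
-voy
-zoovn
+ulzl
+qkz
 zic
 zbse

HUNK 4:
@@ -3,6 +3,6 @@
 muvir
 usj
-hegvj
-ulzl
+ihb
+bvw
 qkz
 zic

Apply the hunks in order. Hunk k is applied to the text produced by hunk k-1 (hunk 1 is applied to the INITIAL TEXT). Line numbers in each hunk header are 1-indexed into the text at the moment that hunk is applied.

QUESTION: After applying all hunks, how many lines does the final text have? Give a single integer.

Hunk 1: at line 5 remove [nnwdj,axs,potc] add [zoovn] -> 8 lines: udm xqh muvir yixgu voy zoovn zic zbse
Hunk 2: at line 2 remove [yixgu] add [usj,hegvj] -> 9 lines: udm xqh muvir usj hegvj voy zoovn zic zbse
Hunk 3: at line 4 remove [voy,zoovn] add [ulzl,qkz] -> 9 lines: udm xqh muvir usj hegvj ulzl qkz zic zbse
Hunk 4: at line 3 remove [hegvj,ulzl] add [ihb,bvw] -> 9 lines: udm xqh muvir usj ihb bvw qkz zic zbse
Final line count: 9

Answer: 9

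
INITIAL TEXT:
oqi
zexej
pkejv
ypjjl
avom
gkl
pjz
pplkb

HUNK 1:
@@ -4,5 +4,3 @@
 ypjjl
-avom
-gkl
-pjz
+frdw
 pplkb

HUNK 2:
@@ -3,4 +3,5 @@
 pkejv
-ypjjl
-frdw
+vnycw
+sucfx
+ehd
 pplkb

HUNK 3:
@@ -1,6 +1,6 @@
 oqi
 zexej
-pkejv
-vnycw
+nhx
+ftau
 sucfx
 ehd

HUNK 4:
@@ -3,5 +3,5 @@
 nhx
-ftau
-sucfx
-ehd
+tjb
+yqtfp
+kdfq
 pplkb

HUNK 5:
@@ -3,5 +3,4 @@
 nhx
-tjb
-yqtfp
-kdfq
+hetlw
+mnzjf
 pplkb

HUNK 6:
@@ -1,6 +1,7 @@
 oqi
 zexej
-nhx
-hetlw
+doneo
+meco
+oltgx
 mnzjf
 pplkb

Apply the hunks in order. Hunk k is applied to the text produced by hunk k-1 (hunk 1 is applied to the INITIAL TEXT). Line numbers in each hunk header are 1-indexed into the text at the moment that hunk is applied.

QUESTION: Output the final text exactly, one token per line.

Hunk 1: at line 4 remove [avom,gkl,pjz] add [frdw] -> 6 lines: oqi zexej pkejv ypjjl frdw pplkb
Hunk 2: at line 3 remove [ypjjl,frdw] add [vnycw,sucfx,ehd] -> 7 lines: oqi zexej pkejv vnycw sucfx ehd pplkb
Hunk 3: at line 1 remove [pkejv,vnycw] add [nhx,ftau] -> 7 lines: oqi zexej nhx ftau sucfx ehd pplkb
Hunk 4: at line 3 remove [ftau,sucfx,ehd] add [tjb,yqtfp,kdfq] -> 7 lines: oqi zexej nhx tjb yqtfp kdfq pplkb
Hunk 5: at line 3 remove [tjb,yqtfp,kdfq] add [hetlw,mnzjf] -> 6 lines: oqi zexej nhx hetlw mnzjf pplkb
Hunk 6: at line 1 remove [nhx,hetlw] add [doneo,meco,oltgx] -> 7 lines: oqi zexej doneo meco oltgx mnzjf pplkb

Answer: oqi
zexej
doneo
meco
oltgx
mnzjf
pplkb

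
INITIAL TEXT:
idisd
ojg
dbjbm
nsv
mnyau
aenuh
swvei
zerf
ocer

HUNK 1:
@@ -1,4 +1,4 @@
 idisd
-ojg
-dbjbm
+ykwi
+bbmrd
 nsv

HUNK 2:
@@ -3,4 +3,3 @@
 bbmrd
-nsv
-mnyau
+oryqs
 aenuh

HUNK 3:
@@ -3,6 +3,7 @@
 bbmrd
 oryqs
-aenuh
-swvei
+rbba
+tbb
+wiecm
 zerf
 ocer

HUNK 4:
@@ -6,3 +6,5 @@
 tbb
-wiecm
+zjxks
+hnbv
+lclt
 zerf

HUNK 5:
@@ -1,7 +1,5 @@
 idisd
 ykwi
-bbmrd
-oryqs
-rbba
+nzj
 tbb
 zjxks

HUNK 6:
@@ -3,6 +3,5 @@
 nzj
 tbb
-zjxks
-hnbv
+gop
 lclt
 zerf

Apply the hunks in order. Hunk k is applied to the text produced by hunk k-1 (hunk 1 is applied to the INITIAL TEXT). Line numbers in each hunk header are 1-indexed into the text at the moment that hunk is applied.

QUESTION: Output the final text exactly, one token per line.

Hunk 1: at line 1 remove [ojg,dbjbm] add [ykwi,bbmrd] -> 9 lines: idisd ykwi bbmrd nsv mnyau aenuh swvei zerf ocer
Hunk 2: at line 3 remove [nsv,mnyau] add [oryqs] -> 8 lines: idisd ykwi bbmrd oryqs aenuh swvei zerf ocer
Hunk 3: at line 3 remove [aenuh,swvei] add [rbba,tbb,wiecm] -> 9 lines: idisd ykwi bbmrd oryqs rbba tbb wiecm zerf ocer
Hunk 4: at line 6 remove [wiecm] add [zjxks,hnbv,lclt] -> 11 lines: idisd ykwi bbmrd oryqs rbba tbb zjxks hnbv lclt zerf ocer
Hunk 5: at line 1 remove [bbmrd,oryqs,rbba] add [nzj] -> 9 lines: idisd ykwi nzj tbb zjxks hnbv lclt zerf ocer
Hunk 6: at line 3 remove [zjxks,hnbv] add [gop] -> 8 lines: idisd ykwi nzj tbb gop lclt zerf ocer

Answer: idisd
ykwi
nzj
tbb
gop
lclt
zerf
ocer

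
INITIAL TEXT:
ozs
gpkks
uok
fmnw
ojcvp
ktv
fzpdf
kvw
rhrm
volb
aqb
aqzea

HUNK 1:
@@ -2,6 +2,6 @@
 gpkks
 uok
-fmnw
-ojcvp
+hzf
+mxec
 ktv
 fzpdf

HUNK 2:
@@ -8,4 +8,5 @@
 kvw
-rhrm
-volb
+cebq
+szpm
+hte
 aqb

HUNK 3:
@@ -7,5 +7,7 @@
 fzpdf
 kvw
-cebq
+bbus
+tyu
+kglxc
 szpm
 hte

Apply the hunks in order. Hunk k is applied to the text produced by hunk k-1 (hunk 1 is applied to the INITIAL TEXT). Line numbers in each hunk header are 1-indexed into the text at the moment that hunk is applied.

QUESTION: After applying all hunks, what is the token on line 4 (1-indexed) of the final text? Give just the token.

Hunk 1: at line 2 remove [fmnw,ojcvp] add [hzf,mxec] -> 12 lines: ozs gpkks uok hzf mxec ktv fzpdf kvw rhrm volb aqb aqzea
Hunk 2: at line 8 remove [rhrm,volb] add [cebq,szpm,hte] -> 13 lines: ozs gpkks uok hzf mxec ktv fzpdf kvw cebq szpm hte aqb aqzea
Hunk 3: at line 7 remove [cebq] add [bbus,tyu,kglxc] -> 15 lines: ozs gpkks uok hzf mxec ktv fzpdf kvw bbus tyu kglxc szpm hte aqb aqzea
Final line 4: hzf

Answer: hzf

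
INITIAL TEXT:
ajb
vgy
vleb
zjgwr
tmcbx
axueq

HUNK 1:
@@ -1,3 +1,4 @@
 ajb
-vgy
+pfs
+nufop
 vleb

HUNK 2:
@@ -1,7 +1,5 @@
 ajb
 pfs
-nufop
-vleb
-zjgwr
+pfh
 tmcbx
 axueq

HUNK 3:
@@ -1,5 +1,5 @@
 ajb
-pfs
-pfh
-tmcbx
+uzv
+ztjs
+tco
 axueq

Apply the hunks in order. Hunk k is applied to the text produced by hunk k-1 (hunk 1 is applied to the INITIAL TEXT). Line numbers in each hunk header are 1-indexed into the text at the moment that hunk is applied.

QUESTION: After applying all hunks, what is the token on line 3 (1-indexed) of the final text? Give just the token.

Answer: ztjs

Derivation:
Hunk 1: at line 1 remove [vgy] add [pfs,nufop] -> 7 lines: ajb pfs nufop vleb zjgwr tmcbx axueq
Hunk 2: at line 1 remove [nufop,vleb,zjgwr] add [pfh] -> 5 lines: ajb pfs pfh tmcbx axueq
Hunk 3: at line 1 remove [pfs,pfh,tmcbx] add [uzv,ztjs,tco] -> 5 lines: ajb uzv ztjs tco axueq
Final line 3: ztjs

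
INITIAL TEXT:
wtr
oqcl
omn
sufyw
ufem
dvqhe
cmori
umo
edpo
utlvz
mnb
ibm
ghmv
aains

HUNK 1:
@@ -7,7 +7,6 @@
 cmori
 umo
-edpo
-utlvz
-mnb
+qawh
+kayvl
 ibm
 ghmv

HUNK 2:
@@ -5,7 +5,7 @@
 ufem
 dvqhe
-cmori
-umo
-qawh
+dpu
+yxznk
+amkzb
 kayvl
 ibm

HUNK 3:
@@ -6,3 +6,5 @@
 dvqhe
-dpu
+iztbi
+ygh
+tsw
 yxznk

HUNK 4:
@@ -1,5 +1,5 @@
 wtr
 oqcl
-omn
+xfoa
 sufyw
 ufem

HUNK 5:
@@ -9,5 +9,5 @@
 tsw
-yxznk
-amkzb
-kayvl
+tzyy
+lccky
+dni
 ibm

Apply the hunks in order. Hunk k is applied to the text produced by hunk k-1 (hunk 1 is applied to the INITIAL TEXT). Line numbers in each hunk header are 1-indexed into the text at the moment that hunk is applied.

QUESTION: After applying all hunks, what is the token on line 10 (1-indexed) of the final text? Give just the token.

Answer: tzyy

Derivation:
Hunk 1: at line 7 remove [edpo,utlvz,mnb] add [qawh,kayvl] -> 13 lines: wtr oqcl omn sufyw ufem dvqhe cmori umo qawh kayvl ibm ghmv aains
Hunk 2: at line 5 remove [cmori,umo,qawh] add [dpu,yxznk,amkzb] -> 13 lines: wtr oqcl omn sufyw ufem dvqhe dpu yxznk amkzb kayvl ibm ghmv aains
Hunk 3: at line 6 remove [dpu] add [iztbi,ygh,tsw] -> 15 lines: wtr oqcl omn sufyw ufem dvqhe iztbi ygh tsw yxznk amkzb kayvl ibm ghmv aains
Hunk 4: at line 1 remove [omn] add [xfoa] -> 15 lines: wtr oqcl xfoa sufyw ufem dvqhe iztbi ygh tsw yxznk amkzb kayvl ibm ghmv aains
Hunk 5: at line 9 remove [yxznk,amkzb,kayvl] add [tzyy,lccky,dni] -> 15 lines: wtr oqcl xfoa sufyw ufem dvqhe iztbi ygh tsw tzyy lccky dni ibm ghmv aains
Final line 10: tzyy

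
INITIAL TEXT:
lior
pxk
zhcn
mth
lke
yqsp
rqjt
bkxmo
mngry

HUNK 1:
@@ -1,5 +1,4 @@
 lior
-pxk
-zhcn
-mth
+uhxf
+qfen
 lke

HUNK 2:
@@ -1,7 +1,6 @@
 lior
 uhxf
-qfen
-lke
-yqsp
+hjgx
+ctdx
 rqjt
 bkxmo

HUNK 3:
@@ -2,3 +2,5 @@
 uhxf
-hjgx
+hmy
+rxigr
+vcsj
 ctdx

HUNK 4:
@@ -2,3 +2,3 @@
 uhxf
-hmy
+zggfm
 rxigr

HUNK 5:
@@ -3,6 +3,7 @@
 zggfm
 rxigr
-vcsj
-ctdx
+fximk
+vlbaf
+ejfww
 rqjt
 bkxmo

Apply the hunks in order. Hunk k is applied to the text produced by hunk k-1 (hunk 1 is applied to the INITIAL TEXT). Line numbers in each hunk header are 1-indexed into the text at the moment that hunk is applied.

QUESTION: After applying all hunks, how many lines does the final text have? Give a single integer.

Answer: 10

Derivation:
Hunk 1: at line 1 remove [pxk,zhcn,mth] add [uhxf,qfen] -> 8 lines: lior uhxf qfen lke yqsp rqjt bkxmo mngry
Hunk 2: at line 1 remove [qfen,lke,yqsp] add [hjgx,ctdx] -> 7 lines: lior uhxf hjgx ctdx rqjt bkxmo mngry
Hunk 3: at line 2 remove [hjgx] add [hmy,rxigr,vcsj] -> 9 lines: lior uhxf hmy rxigr vcsj ctdx rqjt bkxmo mngry
Hunk 4: at line 2 remove [hmy] add [zggfm] -> 9 lines: lior uhxf zggfm rxigr vcsj ctdx rqjt bkxmo mngry
Hunk 5: at line 3 remove [vcsj,ctdx] add [fximk,vlbaf,ejfww] -> 10 lines: lior uhxf zggfm rxigr fximk vlbaf ejfww rqjt bkxmo mngry
Final line count: 10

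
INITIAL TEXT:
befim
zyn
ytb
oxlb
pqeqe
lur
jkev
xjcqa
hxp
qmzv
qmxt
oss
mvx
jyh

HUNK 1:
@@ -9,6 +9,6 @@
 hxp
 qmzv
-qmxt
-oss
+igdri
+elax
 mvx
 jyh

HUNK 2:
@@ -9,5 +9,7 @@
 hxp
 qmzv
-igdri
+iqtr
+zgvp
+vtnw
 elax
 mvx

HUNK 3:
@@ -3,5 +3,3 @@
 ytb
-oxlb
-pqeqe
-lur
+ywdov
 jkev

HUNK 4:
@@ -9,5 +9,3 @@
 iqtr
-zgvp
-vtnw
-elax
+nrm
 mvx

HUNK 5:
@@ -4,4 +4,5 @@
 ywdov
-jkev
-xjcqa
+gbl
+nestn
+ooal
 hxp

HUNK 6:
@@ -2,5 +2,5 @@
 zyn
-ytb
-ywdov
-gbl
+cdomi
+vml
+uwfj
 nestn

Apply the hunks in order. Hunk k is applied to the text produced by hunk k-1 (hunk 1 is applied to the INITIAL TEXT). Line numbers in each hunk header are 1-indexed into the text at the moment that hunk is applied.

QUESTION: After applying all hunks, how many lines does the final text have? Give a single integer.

Answer: 13

Derivation:
Hunk 1: at line 9 remove [qmxt,oss] add [igdri,elax] -> 14 lines: befim zyn ytb oxlb pqeqe lur jkev xjcqa hxp qmzv igdri elax mvx jyh
Hunk 2: at line 9 remove [igdri] add [iqtr,zgvp,vtnw] -> 16 lines: befim zyn ytb oxlb pqeqe lur jkev xjcqa hxp qmzv iqtr zgvp vtnw elax mvx jyh
Hunk 3: at line 3 remove [oxlb,pqeqe,lur] add [ywdov] -> 14 lines: befim zyn ytb ywdov jkev xjcqa hxp qmzv iqtr zgvp vtnw elax mvx jyh
Hunk 4: at line 9 remove [zgvp,vtnw,elax] add [nrm] -> 12 lines: befim zyn ytb ywdov jkev xjcqa hxp qmzv iqtr nrm mvx jyh
Hunk 5: at line 4 remove [jkev,xjcqa] add [gbl,nestn,ooal] -> 13 lines: befim zyn ytb ywdov gbl nestn ooal hxp qmzv iqtr nrm mvx jyh
Hunk 6: at line 2 remove [ytb,ywdov,gbl] add [cdomi,vml,uwfj] -> 13 lines: befim zyn cdomi vml uwfj nestn ooal hxp qmzv iqtr nrm mvx jyh
Final line count: 13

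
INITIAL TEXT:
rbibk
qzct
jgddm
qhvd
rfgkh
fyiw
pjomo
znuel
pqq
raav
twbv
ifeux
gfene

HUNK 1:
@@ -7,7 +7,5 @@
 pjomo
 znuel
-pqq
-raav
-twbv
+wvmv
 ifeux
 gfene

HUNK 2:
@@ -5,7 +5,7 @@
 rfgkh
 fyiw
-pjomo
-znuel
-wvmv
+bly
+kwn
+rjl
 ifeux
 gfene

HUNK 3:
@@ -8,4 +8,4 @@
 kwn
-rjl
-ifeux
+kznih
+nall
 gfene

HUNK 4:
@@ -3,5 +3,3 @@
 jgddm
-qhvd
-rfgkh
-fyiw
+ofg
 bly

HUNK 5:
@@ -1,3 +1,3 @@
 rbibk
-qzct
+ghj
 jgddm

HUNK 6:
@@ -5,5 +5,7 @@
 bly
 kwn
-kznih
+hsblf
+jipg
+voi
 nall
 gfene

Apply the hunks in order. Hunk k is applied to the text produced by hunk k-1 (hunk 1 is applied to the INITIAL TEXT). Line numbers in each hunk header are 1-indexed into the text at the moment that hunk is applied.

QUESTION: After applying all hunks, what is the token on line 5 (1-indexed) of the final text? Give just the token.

Hunk 1: at line 7 remove [pqq,raav,twbv] add [wvmv] -> 11 lines: rbibk qzct jgddm qhvd rfgkh fyiw pjomo znuel wvmv ifeux gfene
Hunk 2: at line 5 remove [pjomo,znuel,wvmv] add [bly,kwn,rjl] -> 11 lines: rbibk qzct jgddm qhvd rfgkh fyiw bly kwn rjl ifeux gfene
Hunk 3: at line 8 remove [rjl,ifeux] add [kznih,nall] -> 11 lines: rbibk qzct jgddm qhvd rfgkh fyiw bly kwn kznih nall gfene
Hunk 4: at line 3 remove [qhvd,rfgkh,fyiw] add [ofg] -> 9 lines: rbibk qzct jgddm ofg bly kwn kznih nall gfene
Hunk 5: at line 1 remove [qzct] add [ghj] -> 9 lines: rbibk ghj jgddm ofg bly kwn kznih nall gfene
Hunk 6: at line 5 remove [kznih] add [hsblf,jipg,voi] -> 11 lines: rbibk ghj jgddm ofg bly kwn hsblf jipg voi nall gfene
Final line 5: bly

Answer: bly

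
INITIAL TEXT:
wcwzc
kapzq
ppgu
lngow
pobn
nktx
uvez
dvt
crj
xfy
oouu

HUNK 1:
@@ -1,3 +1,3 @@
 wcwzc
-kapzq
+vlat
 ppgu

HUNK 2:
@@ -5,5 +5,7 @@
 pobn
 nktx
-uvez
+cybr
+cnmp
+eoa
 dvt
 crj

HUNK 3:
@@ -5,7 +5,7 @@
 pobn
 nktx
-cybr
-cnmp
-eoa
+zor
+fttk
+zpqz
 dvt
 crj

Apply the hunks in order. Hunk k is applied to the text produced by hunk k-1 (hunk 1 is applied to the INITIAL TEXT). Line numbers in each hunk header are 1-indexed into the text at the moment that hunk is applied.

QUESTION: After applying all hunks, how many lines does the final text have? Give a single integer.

Answer: 13

Derivation:
Hunk 1: at line 1 remove [kapzq] add [vlat] -> 11 lines: wcwzc vlat ppgu lngow pobn nktx uvez dvt crj xfy oouu
Hunk 2: at line 5 remove [uvez] add [cybr,cnmp,eoa] -> 13 lines: wcwzc vlat ppgu lngow pobn nktx cybr cnmp eoa dvt crj xfy oouu
Hunk 3: at line 5 remove [cybr,cnmp,eoa] add [zor,fttk,zpqz] -> 13 lines: wcwzc vlat ppgu lngow pobn nktx zor fttk zpqz dvt crj xfy oouu
Final line count: 13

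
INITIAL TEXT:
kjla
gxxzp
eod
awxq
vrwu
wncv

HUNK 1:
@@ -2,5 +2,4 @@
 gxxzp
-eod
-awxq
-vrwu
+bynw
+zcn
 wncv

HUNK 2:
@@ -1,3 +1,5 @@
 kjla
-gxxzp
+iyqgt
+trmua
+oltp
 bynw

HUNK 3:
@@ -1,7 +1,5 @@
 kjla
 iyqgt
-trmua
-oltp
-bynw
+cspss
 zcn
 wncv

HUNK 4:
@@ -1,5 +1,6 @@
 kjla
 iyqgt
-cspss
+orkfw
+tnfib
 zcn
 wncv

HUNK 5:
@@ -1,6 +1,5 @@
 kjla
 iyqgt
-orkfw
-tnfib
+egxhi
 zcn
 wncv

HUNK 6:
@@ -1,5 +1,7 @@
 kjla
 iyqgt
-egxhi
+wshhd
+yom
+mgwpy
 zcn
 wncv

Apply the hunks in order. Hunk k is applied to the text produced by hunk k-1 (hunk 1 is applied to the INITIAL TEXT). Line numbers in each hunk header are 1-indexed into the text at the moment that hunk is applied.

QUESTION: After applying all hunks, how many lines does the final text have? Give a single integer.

Hunk 1: at line 2 remove [eod,awxq,vrwu] add [bynw,zcn] -> 5 lines: kjla gxxzp bynw zcn wncv
Hunk 2: at line 1 remove [gxxzp] add [iyqgt,trmua,oltp] -> 7 lines: kjla iyqgt trmua oltp bynw zcn wncv
Hunk 3: at line 1 remove [trmua,oltp,bynw] add [cspss] -> 5 lines: kjla iyqgt cspss zcn wncv
Hunk 4: at line 1 remove [cspss] add [orkfw,tnfib] -> 6 lines: kjla iyqgt orkfw tnfib zcn wncv
Hunk 5: at line 1 remove [orkfw,tnfib] add [egxhi] -> 5 lines: kjla iyqgt egxhi zcn wncv
Hunk 6: at line 1 remove [egxhi] add [wshhd,yom,mgwpy] -> 7 lines: kjla iyqgt wshhd yom mgwpy zcn wncv
Final line count: 7

Answer: 7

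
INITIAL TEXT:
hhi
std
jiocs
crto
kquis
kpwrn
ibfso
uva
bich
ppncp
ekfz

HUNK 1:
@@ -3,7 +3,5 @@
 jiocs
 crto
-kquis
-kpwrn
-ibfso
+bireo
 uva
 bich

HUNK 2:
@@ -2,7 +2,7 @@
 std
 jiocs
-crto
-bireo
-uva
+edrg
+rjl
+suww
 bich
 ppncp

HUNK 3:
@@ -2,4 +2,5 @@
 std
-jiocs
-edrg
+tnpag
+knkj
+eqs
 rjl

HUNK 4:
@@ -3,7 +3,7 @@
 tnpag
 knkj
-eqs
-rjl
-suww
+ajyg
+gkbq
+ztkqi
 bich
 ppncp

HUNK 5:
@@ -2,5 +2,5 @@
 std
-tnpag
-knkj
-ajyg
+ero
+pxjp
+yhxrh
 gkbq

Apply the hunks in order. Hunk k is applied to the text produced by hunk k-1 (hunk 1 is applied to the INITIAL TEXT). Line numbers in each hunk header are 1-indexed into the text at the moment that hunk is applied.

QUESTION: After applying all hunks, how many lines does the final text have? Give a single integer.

Hunk 1: at line 3 remove [kquis,kpwrn,ibfso] add [bireo] -> 9 lines: hhi std jiocs crto bireo uva bich ppncp ekfz
Hunk 2: at line 2 remove [crto,bireo,uva] add [edrg,rjl,suww] -> 9 lines: hhi std jiocs edrg rjl suww bich ppncp ekfz
Hunk 3: at line 2 remove [jiocs,edrg] add [tnpag,knkj,eqs] -> 10 lines: hhi std tnpag knkj eqs rjl suww bich ppncp ekfz
Hunk 4: at line 3 remove [eqs,rjl,suww] add [ajyg,gkbq,ztkqi] -> 10 lines: hhi std tnpag knkj ajyg gkbq ztkqi bich ppncp ekfz
Hunk 5: at line 2 remove [tnpag,knkj,ajyg] add [ero,pxjp,yhxrh] -> 10 lines: hhi std ero pxjp yhxrh gkbq ztkqi bich ppncp ekfz
Final line count: 10

Answer: 10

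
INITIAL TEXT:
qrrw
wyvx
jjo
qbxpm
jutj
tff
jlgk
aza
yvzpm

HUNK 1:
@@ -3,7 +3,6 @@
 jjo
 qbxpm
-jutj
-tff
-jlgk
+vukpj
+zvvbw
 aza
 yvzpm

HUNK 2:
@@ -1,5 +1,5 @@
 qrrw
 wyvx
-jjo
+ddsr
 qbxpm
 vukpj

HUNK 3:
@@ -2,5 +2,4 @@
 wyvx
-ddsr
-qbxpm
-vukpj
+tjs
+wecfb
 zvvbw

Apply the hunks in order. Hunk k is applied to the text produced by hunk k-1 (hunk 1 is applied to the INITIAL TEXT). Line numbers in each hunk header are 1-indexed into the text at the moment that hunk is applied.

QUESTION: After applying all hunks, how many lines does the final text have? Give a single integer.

Answer: 7

Derivation:
Hunk 1: at line 3 remove [jutj,tff,jlgk] add [vukpj,zvvbw] -> 8 lines: qrrw wyvx jjo qbxpm vukpj zvvbw aza yvzpm
Hunk 2: at line 1 remove [jjo] add [ddsr] -> 8 lines: qrrw wyvx ddsr qbxpm vukpj zvvbw aza yvzpm
Hunk 3: at line 2 remove [ddsr,qbxpm,vukpj] add [tjs,wecfb] -> 7 lines: qrrw wyvx tjs wecfb zvvbw aza yvzpm
Final line count: 7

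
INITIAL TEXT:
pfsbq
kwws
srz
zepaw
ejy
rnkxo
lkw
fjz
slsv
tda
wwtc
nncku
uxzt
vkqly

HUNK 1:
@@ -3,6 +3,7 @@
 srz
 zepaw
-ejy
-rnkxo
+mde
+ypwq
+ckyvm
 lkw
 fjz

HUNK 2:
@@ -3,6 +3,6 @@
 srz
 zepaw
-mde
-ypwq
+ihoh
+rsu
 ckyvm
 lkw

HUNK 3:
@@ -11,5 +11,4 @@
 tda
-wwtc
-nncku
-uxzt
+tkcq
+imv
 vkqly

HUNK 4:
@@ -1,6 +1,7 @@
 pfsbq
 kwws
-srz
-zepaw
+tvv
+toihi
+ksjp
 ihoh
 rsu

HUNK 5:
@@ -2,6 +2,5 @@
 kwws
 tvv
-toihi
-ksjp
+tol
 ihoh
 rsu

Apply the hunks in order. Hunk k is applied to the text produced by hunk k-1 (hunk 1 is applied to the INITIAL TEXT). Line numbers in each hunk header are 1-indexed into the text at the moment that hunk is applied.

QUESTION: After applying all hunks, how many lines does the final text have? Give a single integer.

Answer: 14

Derivation:
Hunk 1: at line 3 remove [ejy,rnkxo] add [mde,ypwq,ckyvm] -> 15 lines: pfsbq kwws srz zepaw mde ypwq ckyvm lkw fjz slsv tda wwtc nncku uxzt vkqly
Hunk 2: at line 3 remove [mde,ypwq] add [ihoh,rsu] -> 15 lines: pfsbq kwws srz zepaw ihoh rsu ckyvm lkw fjz slsv tda wwtc nncku uxzt vkqly
Hunk 3: at line 11 remove [wwtc,nncku,uxzt] add [tkcq,imv] -> 14 lines: pfsbq kwws srz zepaw ihoh rsu ckyvm lkw fjz slsv tda tkcq imv vkqly
Hunk 4: at line 1 remove [srz,zepaw] add [tvv,toihi,ksjp] -> 15 lines: pfsbq kwws tvv toihi ksjp ihoh rsu ckyvm lkw fjz slsv tda tkcq imv vkqly
Hunk 5: at line 2 remove [toihi,ksjp] add [tol] -> 14 lines: pfsbq kwws tvv tol ihoh rsu ckyvm lkw fjz slsv tda tkcq imv vkqly
Final line count: 14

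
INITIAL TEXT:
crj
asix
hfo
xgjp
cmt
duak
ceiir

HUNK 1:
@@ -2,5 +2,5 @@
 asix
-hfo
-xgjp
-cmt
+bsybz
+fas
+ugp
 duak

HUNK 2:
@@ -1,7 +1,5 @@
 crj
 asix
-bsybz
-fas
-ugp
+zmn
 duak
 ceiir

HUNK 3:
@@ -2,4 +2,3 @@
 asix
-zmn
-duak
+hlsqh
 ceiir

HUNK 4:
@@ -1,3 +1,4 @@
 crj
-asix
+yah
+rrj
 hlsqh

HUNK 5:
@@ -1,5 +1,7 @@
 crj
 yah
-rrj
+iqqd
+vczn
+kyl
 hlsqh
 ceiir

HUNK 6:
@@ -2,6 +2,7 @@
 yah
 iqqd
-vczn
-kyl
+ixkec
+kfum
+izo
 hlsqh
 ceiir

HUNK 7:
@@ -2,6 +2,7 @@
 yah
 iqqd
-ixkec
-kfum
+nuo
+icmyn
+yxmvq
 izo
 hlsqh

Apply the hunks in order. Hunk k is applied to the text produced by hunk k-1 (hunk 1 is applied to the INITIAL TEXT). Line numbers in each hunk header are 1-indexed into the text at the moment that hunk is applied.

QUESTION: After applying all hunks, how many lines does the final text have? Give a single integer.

Hunk 1: at line 2 remove [hfo,xgjp,cmt] add [bsybz,fas,ugp] -> 7 lines: crj asix bsybz fas ugp duak ceiir
Hunk 2: at line 1 remove [bsybz,fas,ugp] add [zmn] -> 5 lines: crj asix zmn duak ceiir
Hunk 3: at line 2 remove [zmn,duak] add [hlsqh] -> 4 lines: crj asix hlsqh ceiir
Hunk 4: at line 1 remove [asix] add [yah,rrj] -> 5 lines: crj yah rrj hlsqh ceiir
Hunk 5: at line 1 remove [rrj] add [iqqd,vczn,kyl] -> 7 lines: crj yah iqqd vczn kyl hlsqh ceiir
Hunk 6: at line 2 remove [vczn,kyl] add [ixkec,kfum,izo] -> 8 lines: crj yah iqqd ixkec kfum izo hlsqh ceiir
Hunk 7: at line 2 remove [ixkec,kfum] add [nuo,icmyn,yxmvq] -> 9 lines: crj yah iqqd nuo icmyn yxmvq izo hlsqh ceiir
Final line count: 9

Answer: 9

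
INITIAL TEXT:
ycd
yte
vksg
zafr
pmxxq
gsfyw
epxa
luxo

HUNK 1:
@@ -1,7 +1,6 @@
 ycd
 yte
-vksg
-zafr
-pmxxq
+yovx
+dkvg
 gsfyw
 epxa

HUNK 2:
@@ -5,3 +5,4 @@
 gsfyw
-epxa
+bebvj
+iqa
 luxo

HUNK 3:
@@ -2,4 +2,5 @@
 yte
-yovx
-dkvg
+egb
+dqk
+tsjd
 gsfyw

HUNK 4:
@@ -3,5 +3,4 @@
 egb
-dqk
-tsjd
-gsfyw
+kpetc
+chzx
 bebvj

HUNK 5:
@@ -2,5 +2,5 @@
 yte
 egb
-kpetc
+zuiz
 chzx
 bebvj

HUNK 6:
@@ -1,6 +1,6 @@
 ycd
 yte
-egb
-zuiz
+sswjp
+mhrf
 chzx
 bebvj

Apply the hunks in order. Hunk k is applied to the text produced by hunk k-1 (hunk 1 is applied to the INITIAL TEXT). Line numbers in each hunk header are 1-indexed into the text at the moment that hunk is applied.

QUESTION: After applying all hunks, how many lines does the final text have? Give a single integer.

Hunk 1: at line 1 remove [vksg,zafr,pmxxq] add [yovx,dkvg] -> 7 lines: ycd yte yovx dkvg gsfyw epxa luxo
Hunk 2: at line 5 remove [epxa] add [bebvj,iqa] -> 8 lines: ycd yte yovx dkvg gsfyw bebvj iqa luxo
Hunk 3: at line 2 remove [yovx,dkvg] add [egb,dqk,tsjd] -> 9 lines: ycd yte egb dqk tsjd gsfyw bebvj iqa luxo
Hunk 4: at line 3 remove [dqk,tsjd,gsfyw] add [kpetc,chzx] -> 8 lines: ycd yte egb kpetc chzx bebvj iqa luxo
Hunk 5: at line 2 remove [kpetc] add [zuiz] -> 8 lines: ycd yte egb zuiz chzx bebvj iqa luxo
Hunk 6: at line 1 remove [egb,zuiz] add [sswjp,mhrf] -> 8 lines: ycd yte sswjp mhrf chzx bebvj iqa luxo
Final line count: 8

Answer: 8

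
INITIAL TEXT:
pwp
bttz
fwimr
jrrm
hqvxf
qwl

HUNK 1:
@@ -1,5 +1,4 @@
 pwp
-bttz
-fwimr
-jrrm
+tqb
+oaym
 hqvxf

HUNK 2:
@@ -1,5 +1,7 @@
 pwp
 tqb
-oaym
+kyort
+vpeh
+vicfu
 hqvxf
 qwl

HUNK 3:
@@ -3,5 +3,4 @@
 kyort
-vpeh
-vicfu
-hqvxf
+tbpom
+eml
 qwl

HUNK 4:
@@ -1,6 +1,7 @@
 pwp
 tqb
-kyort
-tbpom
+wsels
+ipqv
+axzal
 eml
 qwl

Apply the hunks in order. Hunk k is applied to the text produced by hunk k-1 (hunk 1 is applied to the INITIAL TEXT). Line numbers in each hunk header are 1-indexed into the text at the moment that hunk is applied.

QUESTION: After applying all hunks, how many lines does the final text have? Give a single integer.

Answer: 7

Derivation:
Hunk 1: at line 1 remove [bttz,fwimr,jrrm] add [tqb,oaym] -> 5 lines: pwp tqb oaym hqvxf qwl
Hunk 2: at line 1 remove [oaym] add [kyort,vpeh,vicfu] -> 7 lines: pwp tqb kyort vpeh vicfu hqvxf qwl
Hunk 3: at line 3 remove [vpeh,vicfu,hqvxf] add [tbpom,eml] -> 6 lines: pwp tqb kyort tbpom eml qwl
Hunk 4: at line 1 remove [kyort,tbpom] add [wsels,ipqv,axzal] -> 7 lines: pwp tqb wsels ipqv axzal eml qwl
Final line count: 7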